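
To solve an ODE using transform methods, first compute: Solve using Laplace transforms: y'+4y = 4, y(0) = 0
Take L of both sides: sY(s) - 0 + 4Y(s) = 4/s
Y(s)(s + 4) = 4/s + 0
Y(s) = 4/(s(s + 4)) + 0/(s + 4)
Partial fractions: 4/(s(s + 4)) = 1/s - 1/(s + 4)
So Y(s) = 1/s - 1/(s + 4)
Inverse transform (L^(-1){1/s} = 1, L^(-1){1/(s + 4)} = e^(-4t)):

Answer: y(t) = 1 - e^(-4t)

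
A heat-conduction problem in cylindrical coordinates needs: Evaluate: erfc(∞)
erfc(x)=1 - erf(x); erfc(∞)=1 - erf(∞)=1-1=0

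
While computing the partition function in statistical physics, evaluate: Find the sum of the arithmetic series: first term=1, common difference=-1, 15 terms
Last term: a_n=1 + (15 - 1)·-1=-13
Sum=n(a_1 + a_n)/2=15(1 + (-13))/2=-90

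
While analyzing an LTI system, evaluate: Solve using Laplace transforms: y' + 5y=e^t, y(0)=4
Take L: sY - 4+5Y=1/(s-1)
Y(s+5)=1/(s-1)+4
Y=1/((s-1)(s+5))+4/(s+5)
Partial fractions: 1/((s-1)(s+5))=(1/6)/(s-1) - (1/6)/(s+5)
So Y=(1/6)/(s-1)+(23/6)/(s+5)
Inverse Laplace transform (L^(-1){1/(s-1)}=e^t, L^(-1){1/(s+5)}=e^(-5t)):

Answer: y(t)=(1/6)·e^t+(23/6)·e^(-5t)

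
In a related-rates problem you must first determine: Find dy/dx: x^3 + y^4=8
Differentiate: 3x^2+4y^3·(dy/dx)=0
dy/dx=-3x^2/(4y^3)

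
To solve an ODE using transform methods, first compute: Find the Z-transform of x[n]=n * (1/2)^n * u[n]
Using the property Z{n*a^n*u[n]}=az/(z-a)^2
With a=1/2: X(z)=(1/2)z/(z - 1/2)^2, |z| > 1/2

Answer: (1/2)z/(z - 1/2)^2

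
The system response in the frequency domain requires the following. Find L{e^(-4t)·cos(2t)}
First shifting: L{e^(at)f(t)}=F(s-a)
L{cos(2t)}=s/(s²+4)
Shift: (s+4)/((s+4)²+4)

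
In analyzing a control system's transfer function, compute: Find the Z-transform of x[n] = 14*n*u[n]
Z{n * u[n]} = z/(z-1)^2
By linearity: Z{14 * n * u[n]} = 14z/(z-1)^2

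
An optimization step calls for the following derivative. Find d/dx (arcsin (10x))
d/dx[arcsin(u)] = u'/√(1-u²), u = 10x, u' = 10

Answer: 10/√(1 - 100x²)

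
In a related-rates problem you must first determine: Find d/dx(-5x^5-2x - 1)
Power rule: d/dx(ax^n) = n·a·x^(n-1)
Term by term: -25·x^4-2

Answer: -25x^4-2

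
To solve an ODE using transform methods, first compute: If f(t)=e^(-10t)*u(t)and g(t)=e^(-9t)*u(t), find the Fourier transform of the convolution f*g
By the convolution theorem: F{f * g}=F(omega) * G(omega)
F(omega)=1/(10 + j * omega), G(omega)=1/(9 + j * omega)
F{f * g}=1/((10 + j * omega)(9 + j * omega))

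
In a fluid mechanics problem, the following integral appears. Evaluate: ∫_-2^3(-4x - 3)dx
Step 1: Find antiderivative F(x)=-2x^2 - 3x
Step 2: F(3) - F(-2)=-27 - (-2)=-25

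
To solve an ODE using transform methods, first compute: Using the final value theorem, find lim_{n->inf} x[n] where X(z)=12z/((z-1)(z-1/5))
Final value theorem: lim x[n]=lim_{z->1} (z-1) * X(z)
(z-1) * X(z)=12z/(z-1/5)
As z->1: 12/(1 - 1/5)=12/(4/5)=15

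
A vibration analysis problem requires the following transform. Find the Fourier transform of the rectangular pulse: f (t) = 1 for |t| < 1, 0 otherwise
F(omega) = integral from -1 to 1 of e^(-j*omega*t) dt
= 2*sin(1*omega)/omega = 2*sinc(1*omega/pi)

Answer: 2*sin(1*omega)/omega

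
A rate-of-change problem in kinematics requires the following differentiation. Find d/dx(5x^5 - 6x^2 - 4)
Power rule: d/dx(ax^n)=n·a·x^(n-1)
Term by term: 25·x^4-12·x

Answer: 25x^4-12x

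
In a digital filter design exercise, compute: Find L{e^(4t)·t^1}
First shifting: L{e^(at)f(t)} = F(s-a)
L{t^1} = 1/s^2
Shift s → s-4: 1/(s-4)^2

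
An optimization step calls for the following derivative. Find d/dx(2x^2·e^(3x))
Product rule: (fg)' = f'g + fg'
f = 2x^2, f' = 4x
g = e^(3x), g' = 3·e^(3x)

Answer: 4x·e^(3x) + 6x^2·e^(3x)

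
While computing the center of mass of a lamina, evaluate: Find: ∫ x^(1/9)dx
Power rule: ∫ x^(1/9) dx=x^(10/9)/(10/9) + C

Answer: (9/10)·x^(10/9) + C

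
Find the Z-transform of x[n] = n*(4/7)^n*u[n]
Using the property Z{n*a^n*u[n]}=az/(z-a)^2
With a=4/7: X(z)=(4/7)z/(z - 4/7)^2, |z| > 4/7

Answer: (4/7)z/(z - 4/7)^2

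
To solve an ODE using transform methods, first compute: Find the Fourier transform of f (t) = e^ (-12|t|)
Using the standard pair: F{e^(-a|t|)}=2a/(a^2+omega^2)
With a=12: F(omega)=24/(144+omega^2)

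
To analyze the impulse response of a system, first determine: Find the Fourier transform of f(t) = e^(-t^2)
The Fourier transform of a Gaussian e^(-t^2) is sqrt(pi)*e^(-omega^2/4).
With a=1: F(omega)=sqrt(pi)*e^(-omega^2/4)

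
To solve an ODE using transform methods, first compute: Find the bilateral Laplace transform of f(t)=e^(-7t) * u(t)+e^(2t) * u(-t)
For e^(-7t) * u(t): L = 1/(s+7), Re(s) > -7
For e^(2t) * u(-t): L = -1/(s-2), Re(s) < 2
Combined: F(s) = 1/(s+7)-1/(s-2), -7 < Re(s) < 2

Answer: 1/(s+7)-1/(s-2), ROC: -7 < Re(s) < 2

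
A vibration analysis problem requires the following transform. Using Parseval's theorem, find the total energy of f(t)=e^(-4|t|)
Parseval's theorem: E = integral |f(t)|^2 dt = (1/2pi) integral |F(omega)|^2 domega
E = integral_{-inf}^{inf} e^(-8|t|) dt = 2 * integral_0^inf e^(-8t) dt = 2/(2 * 4) = 1/4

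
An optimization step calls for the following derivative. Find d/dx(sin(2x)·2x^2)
Product rule: (fg)'=f'g + fg'
f=sin(2x), f'=2·cos(2x)
g=2x^2, g'=4x

Answer: 4·cos(2x)·x^2 + 4·sin(2x)·x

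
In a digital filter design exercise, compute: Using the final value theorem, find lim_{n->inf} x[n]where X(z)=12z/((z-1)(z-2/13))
Final value theorem: lim x[n]=lim_{z->1} (z-1) * X(z)
(z-1) * X(z)=12z/(z-2/13)
As z->1: 12/(1-2/13)=12/(11/13)=156/11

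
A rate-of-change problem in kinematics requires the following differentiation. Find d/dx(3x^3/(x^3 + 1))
Quotient rule: (f/g)' = (f'g - fg')/g²
f = 3x^3, f' = 9x^2
g = x^3 + 1, g' = 3x^2

Answer: (9x^2·(x^3 + 1) - 9x^5)/(x^3 + 1)²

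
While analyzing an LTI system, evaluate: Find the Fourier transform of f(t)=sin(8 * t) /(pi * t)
sin(W * t)/(pi * t)=(W/pi) * sinc(W * t/pi) is the impulse response of the ideal low-pass filter with cutoff W (here W=8).
Its Fourier transform is a rectangular function:
F(omega)=1 for |omega| < 8, 0 otherwise

Answer: rect(omega/16) [i.e., 1 for |omega| < 8, 0 otherwise]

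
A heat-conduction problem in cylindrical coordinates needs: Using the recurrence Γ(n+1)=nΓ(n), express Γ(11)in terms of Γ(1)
Γ(11)=10Γ(10)=10·9Γ(9)=...=10!·Γ(1)=3628800·Γ(1)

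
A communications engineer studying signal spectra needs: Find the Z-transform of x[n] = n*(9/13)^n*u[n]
Using the property Z{n * a^n * u[n]} = az/(z-a)^2
With a = 9/13: X(z) = (9/13)z/(z - 9/13)^2, |z| > 9/13

Answer: (9/13)z/(z - 9/13)^2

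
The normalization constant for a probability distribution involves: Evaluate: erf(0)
erf(0)=0 (error function is odd and erf(0)=0 by definition)

Answer: 0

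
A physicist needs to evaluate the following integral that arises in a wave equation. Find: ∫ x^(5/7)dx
Power rule: ∫ x^(5/7) dx = x^(12/7)/(12/7) + C

Answer: (7/12)·x^(12/7) + C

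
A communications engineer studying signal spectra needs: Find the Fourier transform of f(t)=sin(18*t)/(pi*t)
sin(W*t)/(pi*t) = (W/pi)*sinc(W*t/pi) is the impulse response of the ideal low-pass filter with cutoff W (here W = 18).
Its Fourier transform is a rectangular function:
F(omega) = 1 for |omega| < 18, 0 otherwise

Answer: rect(omega/36) [i.e., 1 for |omega| < 18, 0 otherwise]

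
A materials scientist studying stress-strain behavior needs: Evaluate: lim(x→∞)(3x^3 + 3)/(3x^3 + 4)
Divide numerator and denominator by x^3:
lim (3+3/x^3)/(3+4/x^3)=1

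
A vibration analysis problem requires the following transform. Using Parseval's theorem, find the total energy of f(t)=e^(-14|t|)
Parseval's theorem: E=integral |f(t)|^2 dt=(1/2pi) integral |F(omega)|^2 domega
E=integral_{-inf}^{inf} e^(-28|t|) dt=2*integral_0^inf e^(-28t) dt=2/(2*14)=1/14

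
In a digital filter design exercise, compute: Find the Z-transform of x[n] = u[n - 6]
Using the time-shift property: Z{u[n-6]} = z^(-6) * z/(z-1)
= z^(-5)/(z-1)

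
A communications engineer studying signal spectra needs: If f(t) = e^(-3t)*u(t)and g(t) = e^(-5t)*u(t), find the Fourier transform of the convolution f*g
By the convolution theorem: F{f*g}=F(omega)*G(omega)
F(omega)=1/(3 + j*omega), G(omega)=1/(5 + j*omega)
F{f*g}=1/((3 + j*omega)(5 + j*omega))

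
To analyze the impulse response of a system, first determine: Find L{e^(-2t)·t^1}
First shifting: L{e^(at)f(t)}=F(s-a)
L{t^1}=1/s^2
Shift s → s + 2: 1/(s + 2)^2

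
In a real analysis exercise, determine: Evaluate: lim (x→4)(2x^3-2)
Polynomial is continuous, so substitute x = 4:
2·4^3 - 2 = 126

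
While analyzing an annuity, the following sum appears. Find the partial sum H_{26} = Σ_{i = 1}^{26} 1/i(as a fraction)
H_26 = 1 + 1/2 + 1/3 + ... + 1/26
= 34395742267/8923714800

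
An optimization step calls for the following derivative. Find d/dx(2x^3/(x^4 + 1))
Quotient rule: (f/g)' = (f'g - fg')/g²
f = 2x^3, f' = 6x^2
g = x^4+1, g' = 4x^3

Answer: (6x^2·(x^4+1)-8x^6)/(x^4+1)²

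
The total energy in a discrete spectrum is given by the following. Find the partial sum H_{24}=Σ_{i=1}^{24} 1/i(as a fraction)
H_24 = 1 + 1/2 + 1/3 + ... + 1/24
= 1347822955/356948592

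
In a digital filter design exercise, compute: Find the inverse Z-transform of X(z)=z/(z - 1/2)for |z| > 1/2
Standard pair: z/(z-a) <-> a^n*u[n] for causal signals
With a = 1/2: x[n] = (1/2)^n*u[n]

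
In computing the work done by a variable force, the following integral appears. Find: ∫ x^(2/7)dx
Power rule: ∫ x^(2/7) dx = x^(9/7)/(9/7)+C

Answer: (7/9)·x^(9/7)+C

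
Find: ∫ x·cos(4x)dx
By parts: u=x, dv=cos(4x) dx
du=dx, v=sin(4x)/4
=x·sin(4x)/4 + cos(4x)/4² + C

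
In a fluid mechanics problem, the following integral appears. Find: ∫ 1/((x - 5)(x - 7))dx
Partial fractions: 1/((x-5)(x-7))=A/(x-5)+B/(x-7)
A=-1/2, B=1/2
∫ [-1/2· 1/(x-5)+1/2· 1/(x-7)] dx
=(1/2)[ln|x-7| - ln|x-5|]+C

Answer: (1/2)·ln|(x-7)/(x-5)|+C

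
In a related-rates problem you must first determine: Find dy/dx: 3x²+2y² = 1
Differentiate: 6x + 4y·(dy/dx) = 0
dy/dx = -6x/(4y) = -(3/2)·(x/y)

Answer: dy/dx = -(3/2)·(x/y)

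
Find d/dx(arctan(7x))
d/dx[arctan(u)]=u'/(1+u²), u=7x, u'=7

Answer: 7/(1+49x²)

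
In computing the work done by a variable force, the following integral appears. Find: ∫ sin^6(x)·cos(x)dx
Let u=sin(x), du=cos(x) dx
∫ u^6 du=u^7/7 + C

Answer: sin^7(x)/7 + C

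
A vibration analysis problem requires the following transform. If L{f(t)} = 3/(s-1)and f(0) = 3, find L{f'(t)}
L{f'(t)} = s·F(s) - f(0) = 3s/(s-1)-3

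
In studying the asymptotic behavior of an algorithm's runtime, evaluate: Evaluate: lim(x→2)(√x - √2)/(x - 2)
Multiply by conjugate (√x + √2)/(√x + √2):
= (x - 2)/((x - 2)(√x + √2)) = 1/(√x + √2)
As x → 2: 1/(2√2)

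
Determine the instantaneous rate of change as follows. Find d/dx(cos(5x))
Chain rule: d/dx[cos(u)] = -sin(u)·u' where u = 5x
u' = 5

Answer: -5·sin(5x)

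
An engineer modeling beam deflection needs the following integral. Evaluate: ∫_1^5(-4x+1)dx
Step 1: Find antiderivative F(x)=-2x^2+x
Step 2: F(5) - F(1)=-45 - (-1)=-44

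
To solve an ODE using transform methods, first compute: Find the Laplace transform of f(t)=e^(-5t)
L{e^(at)} = 1/(s-a)
L{e^(-5t)} = 1/(s + 5)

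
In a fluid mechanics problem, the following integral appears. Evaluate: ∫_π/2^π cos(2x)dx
Antiderivative: sin(2x)/2
Evaluate at bounds: [sin(2·π)/2] - [sin(2·π/2)/2]
=((0) - (0))/2=0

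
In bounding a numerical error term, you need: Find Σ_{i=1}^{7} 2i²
= 2·n(n+1)(2n+1)/6 = 2·7·8·15/6 = 280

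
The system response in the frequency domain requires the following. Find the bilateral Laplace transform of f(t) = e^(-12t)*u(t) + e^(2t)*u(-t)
For e^(-12t) * u(t): L=1/(s+12), Re(s) > -12
For e^(2t) * u(-t): L=-1/(s-2), Re(s) < 2
Combined: F(s)=1/(s+12)-1/(s-2), -12 < Re(s) < 2

Answer: 1/(s+12)-1/(s-2), ROC: -12 < Re(s) < 2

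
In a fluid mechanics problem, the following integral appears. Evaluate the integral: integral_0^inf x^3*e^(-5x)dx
This is a Gamma integral. Substitute u=5x (du=5 dx):
integral_0^inf x^3 * e^(-5x) dx=(1/5^4) integral_0^inf u^3 * e^(-u) du
=Gamma(4)/5^4=3!/5^4=6/625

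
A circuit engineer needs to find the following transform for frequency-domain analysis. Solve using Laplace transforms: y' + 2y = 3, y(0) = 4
Take L of both sides: sY(s) - 4 + 2Y(s) = 3/s
Y(s)(s + 2) = 3/s + 4
Y(s) = 3/(s(s + 2)) + 4/(s + 2)
Partial fractions: 3/(s(s + 2)) = (3/2)/s - (3/2)/(s + 2)
So Y(s) = (3/2)/s + (5/2)/(s + 2)
Inverse transform (L^(-1){1/s} = 1, L^(-1){1/(s + 2)} = e^(-2t)):

Answer: y(t) = 3/2 + (5/2)·e^(-2t)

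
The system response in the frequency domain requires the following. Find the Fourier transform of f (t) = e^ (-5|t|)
Using the standard pair: F{e^(-a|t|)}=2a/(a^2 + omega^2)
With a=5: F(omega)=10/(25 + omega^2)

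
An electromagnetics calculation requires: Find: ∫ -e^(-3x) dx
Since d/dx[e^(-3x)]=-3e^(-3x), we get 1/3 e^(-3x)+C

Answer: (1/3)e^(-3x)+C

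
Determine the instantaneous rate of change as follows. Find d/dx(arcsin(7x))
d/dx[arcsin(u)] = u'/√(1-u²), u = 7x, u' = 7

Answer: 7/√(1 - 49x²)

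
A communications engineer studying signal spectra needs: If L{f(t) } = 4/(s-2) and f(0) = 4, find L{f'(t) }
L{f'(t)} = s·F(s) - f(0) = 4s/(s-2)-4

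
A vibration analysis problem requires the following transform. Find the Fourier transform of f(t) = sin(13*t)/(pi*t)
sin(W * t)/(pi * t) = (W/pi) * sinc(W * t/pi) is the impulse response of the ideal low-pass filter with cutoff W (here W = 13).
Its Fourier transform is a rectangular function:
F(omega) = 1 for |omega| < 13, 0 otherwise

Answer: rect(omega/26) [i.e., 1 for |omega| < 13, 0 otherwise]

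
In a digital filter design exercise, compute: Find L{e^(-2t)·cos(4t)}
First shifting: L{e^(at)f(t)}=F(s-a)
L{cos(4t)}=s/(s² + 16)
Shift: (s + 2)/((s + 2)² + 16)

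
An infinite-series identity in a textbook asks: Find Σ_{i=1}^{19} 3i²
=3·n(n+1)(2n+1)/6=3·19·20·39/6=7410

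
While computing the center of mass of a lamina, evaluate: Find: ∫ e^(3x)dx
Since d/dx[e^(3x)]=3e^(3x), we get 1/3 e^(3x)+C

Answer: (1/3)e^(3x)+C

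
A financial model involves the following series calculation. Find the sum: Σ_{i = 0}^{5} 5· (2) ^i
Geometric series: S = a(1 - r^n)/(1 - r)
a = 5, r = 2, n = 6
S = 5(1 - 64)/-1 = 315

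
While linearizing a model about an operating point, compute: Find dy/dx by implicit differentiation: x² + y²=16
Differentiate both sides: 2x+2y·(dy/dx)=0
Solve: dy/dx=-2x/(2y)=-x/y

Answer: dy/dx=-x/y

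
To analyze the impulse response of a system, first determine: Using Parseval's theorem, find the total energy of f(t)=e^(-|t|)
Parseval's theorem: E = integral |f(t)|^2 dt = (1/2pi) integral |F(omega)|^2 domega
E = integral_{-inf}^{inf} e^(-2|t|) dt = 2*integral_0^inf e^(-2t) dt = 2/(2*1) = 1/1

Answer: 1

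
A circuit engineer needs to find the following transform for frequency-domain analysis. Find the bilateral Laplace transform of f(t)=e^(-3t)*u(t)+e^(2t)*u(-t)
For e^(-3t)*u(t): L = 1/(s+3), Re(s) > -3
For e^(2t)*u(-t): L = -1/(s-2), Re(s) < 2
Combined: F(s) = 1/(s+3)-1/(s-2), -3 < Re(s) < 2

Answer: 1/(s+3)-1/(s-2), ROC: -3 < Re(s) < 2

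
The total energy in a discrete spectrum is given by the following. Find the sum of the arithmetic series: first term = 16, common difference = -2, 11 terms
Last term: a_n = 16+(11-1)·-2 = -4
Sum = n(a_1+a_n)/2 = 11(16+(-4))/2 = 66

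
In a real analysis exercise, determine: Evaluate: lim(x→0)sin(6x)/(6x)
L'Hôpital (0/0): lim 6cos(6x)/6=6/6

Answer: 1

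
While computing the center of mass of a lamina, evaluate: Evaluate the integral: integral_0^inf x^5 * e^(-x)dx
This is a Gamma integral. Substitute u = 1x:
integral_0^inf x^5 * e^(-x) dx = (1/1^6) integral_0^inf u^5 * e^(-u) du
= Gamma(6)/1^6 = 5!/1^6 = 120/1

Answer: 120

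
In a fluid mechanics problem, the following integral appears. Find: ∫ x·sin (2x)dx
By parts: u=x, dv=sin(2x) dx
du=dx, v=-cos(2x)/2
=-x·cos(2x)/2+sin(2x)/2²+C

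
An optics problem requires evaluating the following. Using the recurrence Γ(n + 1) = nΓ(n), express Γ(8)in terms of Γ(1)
Γ(8) = 7Γ(7) = 7·6Γ(6) = ... = 7!·Γ(1) = 5040·Γ(1)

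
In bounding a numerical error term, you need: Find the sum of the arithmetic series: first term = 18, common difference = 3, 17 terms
Last term: a_n=18+(17-1)·3=66
Sum=n(a_1+a_n)/2=17(18+66)/2=714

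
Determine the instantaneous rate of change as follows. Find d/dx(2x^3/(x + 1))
Quotient rule: (f/g)' = (f'g - fg')/g²
f = 2x^3, f' = 6x^2
g = x+1, g' = 1

Answer: (6x^2·(x+1)-2x^3)/(x+1)²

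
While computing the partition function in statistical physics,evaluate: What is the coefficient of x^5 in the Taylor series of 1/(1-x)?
1/(1-x)=Σ x^n for |x|<1
All coefficients are 1

Answer: 1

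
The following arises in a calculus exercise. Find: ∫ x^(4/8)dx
Power rule: ∫ x^(1/2) dx = x^(3/2)/(3/2)+C

Answer: (2/3)·x^(3/2)+C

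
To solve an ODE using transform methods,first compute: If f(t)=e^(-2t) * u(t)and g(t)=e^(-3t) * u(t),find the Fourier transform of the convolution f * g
By the convolution theorem: F{f*g} = F(omega)*G(omega)
F(omega) = 1/(2 + j*omega), G(omega) = 1/(3 + j*omega)
F{f*g} = 1/((2 + j*omega)(3 + j*omega))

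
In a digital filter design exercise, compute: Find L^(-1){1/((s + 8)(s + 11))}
Partial fractions: 1/((s + 8)(s + 11)) = A/(s + 8) + B/(s + 11)
Cover-up: A = 1/(s + 11)|_{s = -8} = 1/3; B = 1/(s + 8)|_{s = -11} = -1/3
L^(-1) = (1/3)e^(-8t) - (1/3)e^(-11t)

Answer: (1/3)(e^(-8t) - e^(-11t))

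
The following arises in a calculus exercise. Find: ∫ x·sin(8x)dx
By parts: u=x, dv=sin(8x) dx
du=dx, v=-cos(8x)/8
=-x·cos(8x)/8+sin(8x)/8²+C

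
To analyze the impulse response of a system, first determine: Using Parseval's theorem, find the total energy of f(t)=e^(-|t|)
Parseval's theorem: E=integral |f(t)|^2 dt=(1/2pi) integral |F(omega)|^2 domega
E=integral_{-inf}^{inf} e^(-2|t|) dt=2*integral_0^inf e^(-2t) dt=2/(2*1)=1/1

Answer: 1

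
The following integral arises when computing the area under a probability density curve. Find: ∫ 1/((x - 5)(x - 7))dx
Partial fractions: 1/((x-5)(x-7)) = A/(x-5) + B/(x-7)
A = -1/2, B = 1/2
∫ [-1/2· 1/(x-5) + 1/2· 1/(x-7)] dx
= (1/2)[ln|x-7| - ln|x-5|] + C

Answer: (1/2)·ln|(x-7)/(x-5)| + C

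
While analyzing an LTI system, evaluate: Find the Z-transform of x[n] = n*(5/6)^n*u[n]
Using the property Z{n * a^n * u[n]} = az/(z-a)^2
With a = 5/6: X(z) = (5/6)z/(z - 5/6)^2, |z| > 5/6

Answer: (5/6)z/(z - 5/6)^2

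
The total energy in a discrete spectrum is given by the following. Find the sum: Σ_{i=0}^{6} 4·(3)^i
Geometric series: S = a(1 - r^n)/(1 - r)
a = 4, r = 3, n = 7
S = 4(1 - 2187)/-2 = 4372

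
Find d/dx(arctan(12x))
d/dx[arctan(u)]=u'/(1 + u²), u=12x, u'=12

Answer: 12/(1 + 144x²)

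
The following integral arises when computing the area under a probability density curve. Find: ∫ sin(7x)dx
Using substitution u = 7x: ∫ sin(u) du/7 = -cos(u)/7 + C

Answer: (-1/7)cos(7x) + C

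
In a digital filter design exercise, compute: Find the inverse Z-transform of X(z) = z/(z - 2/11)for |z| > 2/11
Standard pair: z/(z-a) <-> a^n*u[n] for causal signals
With a = 2/11: x[n] = (2/11)^n*u[n]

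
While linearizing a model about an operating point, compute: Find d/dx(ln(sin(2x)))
Chain rule: d/dx[ln(u)]=u'/u where u=sin(2x)
u'=2cos(2x)

Answer: (2cos(2x))/(sin(2x))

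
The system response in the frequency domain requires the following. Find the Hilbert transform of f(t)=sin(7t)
The Hilbert transform shifts each frequency component by -pi/2.
H{sin(wt)} = -cos(wt)
With w = 7: H{sin(7t)} = -cos(7t)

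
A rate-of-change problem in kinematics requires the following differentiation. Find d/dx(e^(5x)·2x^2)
Product rule: (fg)'=f'g + fg'
f=e^(5x), f'=5·e^(5x)
g=2x^2, g'=4x

Answer: 10·e^(5x)·x^2 + 4·e^(5x)·x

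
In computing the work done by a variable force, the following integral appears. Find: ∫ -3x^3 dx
Using power rule: ∫ -3x^3 dx=-3/4 x^4+C=(-3/4)x^4+C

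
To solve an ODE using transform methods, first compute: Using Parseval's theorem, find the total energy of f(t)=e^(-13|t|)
Parseval's theorem: E = integral |f(t)|^2 dt = (1/2pi) integral |F(omega)|^2 domega
E = integral_{-inf}^{inf} e^(-26|t|) dt = 2*integral_0^inf e^(-26t) dt = 2/(2*13) = 1/13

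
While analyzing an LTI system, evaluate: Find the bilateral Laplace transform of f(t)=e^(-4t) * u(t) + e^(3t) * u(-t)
For e^(-4t)*u(t): L=1/(s+4), Re(s) > -4
For e^(3t)*u(-t): L=-1/(s-3), Re(s) < 3
Combined: F(s)=1/(s+4)-1/(s-3), -4 < Re(s) < 3

Answer: 1/(s+4)-1/(s-3), ROC: -4 < Re(s) < 3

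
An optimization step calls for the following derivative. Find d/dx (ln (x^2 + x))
Chain rule: d/dx[ln(u)]=u'/u where u=x^2+x
u'=2x+1

Answer: (2x+1)/(x^2+x)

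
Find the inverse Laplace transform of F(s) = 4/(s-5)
L^(-1){4/(s-a)} = c·e^(at)
Here a = 5, c = 4

Answer: 4e^(5t)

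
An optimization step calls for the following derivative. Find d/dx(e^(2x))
Chain rule: d/dx[e^u] = e^u · u' where u = 2x
u' = 2

Answer: 2·e^(2x)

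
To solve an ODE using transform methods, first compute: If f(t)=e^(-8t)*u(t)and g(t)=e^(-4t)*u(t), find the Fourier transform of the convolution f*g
By the convolution theorem: F{f*g} = F(omega)*G(omega)
F(omega) = 1/(8+j*omega), G(omega) = 1/(4+j*omega)
F{f*g} = 1/((8+j*omega)(4+j*omega))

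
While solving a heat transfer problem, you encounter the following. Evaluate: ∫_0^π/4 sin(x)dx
Antiderivative: -cos(x)
Evaluate at bounds: [-cos(1·π/4)/1] - [-cos(1·0)/1]
=(-(√2/2) + (1))/1=1 - √2/2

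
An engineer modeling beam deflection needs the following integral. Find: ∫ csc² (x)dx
Since d/dx[-cot(x)] = csc²(x), integral = -cot(x)+C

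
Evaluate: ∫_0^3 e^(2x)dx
Antiderivative: (1/2)e^(2x)
Evaluate: (1/2)(e^6 - 1)

Answer: (e^6 - 1)/2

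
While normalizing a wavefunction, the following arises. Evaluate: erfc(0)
erfc(x)=1 - erf(x); erfc(0)=1 - erf(0)=1 - 0=1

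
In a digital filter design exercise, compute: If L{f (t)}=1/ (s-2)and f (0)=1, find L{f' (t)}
L{f'(t)}=s·F(s) - f(0)=s/(s-2) - 1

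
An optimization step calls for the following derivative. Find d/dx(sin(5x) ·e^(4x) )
Product rule: (fg)' = f'g + fg'
f = sin(5x), f' = 5·cos(5x)
g = e^(4x), g' = 4·e^(4x)

Answer: 5·cos(5x)·e^(4x) + 4·sin(5x)·e^(4x)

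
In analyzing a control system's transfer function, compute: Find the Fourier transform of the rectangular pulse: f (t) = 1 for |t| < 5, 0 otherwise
F(omega)=integral from -5 to 5 of e^(-j*omega*t) dt
=2*sin(5*omega)/omega=10*sinc(5*omega/pi)

Answer: 2*sin(5*omega)/omega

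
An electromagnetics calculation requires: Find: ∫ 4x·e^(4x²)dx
Let u=4x², du=8x dx
∫ (1/2)e^u du=e^u/2 + C

Answer: e^(4x²)/2 + C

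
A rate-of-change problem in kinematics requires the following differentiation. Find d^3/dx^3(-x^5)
Apply power rule 3 times:
d^1: -5x^4
d^2: -20x^3
d^3: -60x^2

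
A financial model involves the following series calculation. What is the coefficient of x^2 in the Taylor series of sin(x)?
sin(x) has only odd powers. Coefficient of x^2 = 0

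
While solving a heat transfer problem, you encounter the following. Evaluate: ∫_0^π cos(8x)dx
Antiderivative: sin(8x)/8
Evaluate at bounds: [sin(8·π)/8] - [sin(8·0)/8]
=((0) - (0))/8=0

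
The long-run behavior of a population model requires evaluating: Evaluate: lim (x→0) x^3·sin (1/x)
Squeeze theorem: -|x^3| ≤ x^3·sin(1/x) ≤ |x^3|
Since x^3 → 0 as x → 0, by squeeze theorem the limit is 0

Answer: 0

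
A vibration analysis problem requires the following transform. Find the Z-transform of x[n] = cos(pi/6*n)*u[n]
Z{cos(w0*n)*u[n]}=z(z - cos(w0))/(z^2-2z*cos(w0)+1)
With w0=pi/6: X(z)=z(z - cos(pi/6))/(z^2-2z*cos(pi/6)+1)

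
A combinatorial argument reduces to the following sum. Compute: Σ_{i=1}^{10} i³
Using formula: Σ i^3 = [n(n+1)/2]² = [10·11/2]² = 3025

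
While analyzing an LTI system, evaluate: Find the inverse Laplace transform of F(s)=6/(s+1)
L^(-1){6/(s-a)} = c·e^(at)
Here a = -1, c = 6

Answer: 6e^(-t)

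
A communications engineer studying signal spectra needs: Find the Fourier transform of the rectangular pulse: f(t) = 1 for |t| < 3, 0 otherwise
F(omega) = integral from -3 to 3 of e^(-j * omega * t) dt
= 2 * sin(3 * omega)/omega = 6 * sinc(3 * omega/pi)

Answer: 2 * sin(3 * omega)/omega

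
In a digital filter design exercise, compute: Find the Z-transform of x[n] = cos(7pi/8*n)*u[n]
Z{cos(w0*n)*u[n]} = z(z - cos(w0))/(z^2-2z*cos(w0)+1)
With w0 = 7pi/8: X(z) = z(z - cos(7pi/8))/(z^2-2z*cos(7pi/8)+1)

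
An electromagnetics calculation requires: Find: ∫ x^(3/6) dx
Power rule: ∫ x^(1/2) dx=x^(3/2)/(3/2) + C

Answer: (2/3)·x^(3/2) + C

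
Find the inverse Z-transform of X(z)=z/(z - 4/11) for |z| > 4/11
Standard pair: z/(z-a) <-> a^n * u[n] for causal signals
With a = 4/11: x[n] = (4/11)^n * u[n]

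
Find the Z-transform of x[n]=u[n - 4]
Using the time-shift property: Z{u[n-4]}=z^(-4)*z/(z-1)
=z^(-3)/(z-1)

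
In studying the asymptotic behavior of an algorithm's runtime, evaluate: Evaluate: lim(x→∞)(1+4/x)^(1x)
Rewrite as [(1 + 4/x)^x]^1.
lim(1 + 4/x)^x=e^4, so limit=(e^4)^1=e^4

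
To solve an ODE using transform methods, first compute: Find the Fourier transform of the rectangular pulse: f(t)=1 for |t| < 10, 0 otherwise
F(omega) = integral from -10 to 10 of e^(-j*omega*t) dt
= 2*sin(10*omega)/omega = 20*sinc(10*omega/pi)

Answer: 2*sin(10*omega)/omega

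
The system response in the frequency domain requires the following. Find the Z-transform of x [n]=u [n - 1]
Using the time-shift property: Z{u[n-1]}=z^(-1)*z/(z-1)
=z^(0)/(z-1)

Answer: 1/(z-1)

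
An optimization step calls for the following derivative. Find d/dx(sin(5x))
Chain rule: d/dx[sin(u)]=cos(u)·u' where u=5x
u'=5

Answer: 5·cos(5x)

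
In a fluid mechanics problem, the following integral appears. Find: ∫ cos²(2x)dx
Using identity cos²(u)=(1+cos(2u))/2:
∫ (1+cos(4x))/2 dx=x/2+sin(4x)/8+C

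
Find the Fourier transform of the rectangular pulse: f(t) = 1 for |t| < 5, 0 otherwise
F(omega) = integral from -5 to 5 of e^(-j*omega*t) dt
= 2*sin(5*omega)/omega = 10*sinc(5*omega/pi)

Answer: 2*sin(5*omega)/omega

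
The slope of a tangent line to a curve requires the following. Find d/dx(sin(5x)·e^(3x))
Product rule: (fg)' = f'g + fg'
f = sin(5x), f' = 5·cos(5x)
g = e^(3x), g' = 3·e^(3x)

Answer: 5·cos(5x)·e^(3x) + 3·sin(5x)·e^(3x)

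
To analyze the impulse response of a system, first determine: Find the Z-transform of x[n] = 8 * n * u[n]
Z{n*u[n]} = z/(z-1)^2
By linearity: Z{8*n*u[n]} = 8z/(z-1)^2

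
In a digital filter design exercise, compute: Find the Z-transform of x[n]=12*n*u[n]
Z{n*u[n]} = z/(z-1)^2
By linearity: Z{12*n*u[n]} = 12z/(z-1)^2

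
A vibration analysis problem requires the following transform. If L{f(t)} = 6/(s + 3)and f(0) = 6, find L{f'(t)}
L{f'(t)}=s·F(s) - f(0)=6s/(s + 3) - 6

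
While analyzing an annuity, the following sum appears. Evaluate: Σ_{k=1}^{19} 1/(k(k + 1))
Partial fractions: 1/(k(k + 1))=1/k - 1/(k + 1)
Telescoping sum: 1(1 - 1/20)=1·19/20

Answer: 19/20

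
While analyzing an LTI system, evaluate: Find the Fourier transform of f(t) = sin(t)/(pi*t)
sin(W * t)/(pi * t) = (W/pi) * sinc(W * t/pi) is the impulse response of the ideal low-pass filter with cutoff W (here W = 1).
Its Fourier transform is a rectangular function:
F(omega) = 1 for |omega| < 1, 0 otherwise

Answer: rect(omega/2) [i.e., 1 for |omega| < 1, 0 otherwise]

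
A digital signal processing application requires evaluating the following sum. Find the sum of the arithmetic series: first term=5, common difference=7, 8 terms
Last term: a_n=5 + (8 - 1)·7=54
Sum=n(a_1 + a_n)/2=8(5 + 54)/2=236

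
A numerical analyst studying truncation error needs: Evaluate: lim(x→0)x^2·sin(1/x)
Squeeze theorem: -|x^2| ≤ x^2·sin(1/x) ≤ |x^2|
Since x^2 → 0 as x → 0, by squeeze theorem the limit is 0

Answer: 0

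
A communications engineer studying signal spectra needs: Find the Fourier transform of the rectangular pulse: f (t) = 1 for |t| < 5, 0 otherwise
F(omega) = integral from -5 to 5 of e^(-j * omega * t) dt
= 2 * sin(5 * omega)/omega = 10 * sinc(5 * omega/pi)

Answer: 2 * sin(5 * omega)/omega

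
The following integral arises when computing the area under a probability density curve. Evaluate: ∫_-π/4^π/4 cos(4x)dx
Antiderivative: sin(4x)/4
Evaluate at bounds: [sin(4·π/4)/4] - [sin(4·-π/4)/4]
=((0) - (0))/4=0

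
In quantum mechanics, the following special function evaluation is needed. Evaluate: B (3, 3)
B(x,y)=Γ(x)Γ(y)/Γ(x + y)=(x-1)!(y-1)!/(x + y-1)!
B(3,3)=2!·2!/5!=1/30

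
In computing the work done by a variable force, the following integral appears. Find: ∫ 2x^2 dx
Using power rule: ∫ 2x^2 dx = 2/3 x^3+C = (2/3)x^3+C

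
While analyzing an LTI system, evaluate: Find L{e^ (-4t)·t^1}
First shifting: L{e^(at)f(t)}=F(s-a)
L{t^1}=1/s^2
Shift s → s+4: 1/(s+4)^2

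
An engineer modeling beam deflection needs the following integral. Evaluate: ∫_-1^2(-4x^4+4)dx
Step 1: Find antiderivative F(x) = (-4/5)x^5+4x
Step 2: F(2) - F(-1) = -88/5 - (-16/5) = -72/5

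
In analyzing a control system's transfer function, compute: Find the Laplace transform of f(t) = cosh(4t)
L{cosh(at)}=s/(s²-a²)
L{cosh(4t)}=s/(s²-16)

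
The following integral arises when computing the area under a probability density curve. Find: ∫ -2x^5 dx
Using power rule: ∫ -2x^5 dx = -2/6 x^6 + C = (-1/3)x^6 + C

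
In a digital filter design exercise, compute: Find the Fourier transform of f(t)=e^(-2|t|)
Using the standard pair: F{e^(-a|t|)} = 2a/(a^2+omega^2)
With a = 2: F(omega) = 4/(4+omega^2)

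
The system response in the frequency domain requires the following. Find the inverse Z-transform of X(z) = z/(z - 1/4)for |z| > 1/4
Standard pair: z/(z-a) <-> a^n*u[n] for causal signals
With a = 1/4: x[n] = (1/4)^n*u[n]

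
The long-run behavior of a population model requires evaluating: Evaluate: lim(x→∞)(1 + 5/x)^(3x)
Rewrite as [(1+5/x)^x]^3.
lim(1+5/x)^x=e^5, so limit=(e^5)^3=e^15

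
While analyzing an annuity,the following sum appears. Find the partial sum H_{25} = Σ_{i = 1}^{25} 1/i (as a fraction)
H_25 = 1 + 1/2 + 1/3 + ... + 1/25
= 34052522467/8923714800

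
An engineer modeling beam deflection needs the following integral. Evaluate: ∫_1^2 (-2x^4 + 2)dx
Step 1: Find antiderivative F(x)=(-2/5)x^5+2x
Step 2: F(2) - F(1)=-44/5 - (8/5)=-52/5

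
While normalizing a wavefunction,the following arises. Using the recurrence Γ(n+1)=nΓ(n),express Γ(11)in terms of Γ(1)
Γ(11) = 10Γ(10) = 10·9Γ(9) = ... = 10!·Γ(1) = 3628800·Γ(1)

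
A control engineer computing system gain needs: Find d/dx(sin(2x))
Chain rule: d/dx[sin(u)] = cos(u)·u' where u = 2x
u' = 2

Answer: 2·cos(2x)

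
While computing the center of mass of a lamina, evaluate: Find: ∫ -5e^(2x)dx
Since d/dx[e^(2x)] = 2e^(2x), we get -5/2 e^(2x)+C

Answer: (-5/2)e^(2x)+C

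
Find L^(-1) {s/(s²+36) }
L^(-1){s/(s² + w²)} = cos(wt)
Here w = 6

Answer: cos(6t)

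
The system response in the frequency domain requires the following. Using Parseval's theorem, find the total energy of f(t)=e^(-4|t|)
Parseval's theorem: E=integral |f(t)|^2 dt=(1/2pi) integral |F(omega)|^2 domega
E=integral_{-inf}^{inf} e^(-8|t|) dt=2 * integral_0^inf e^(-8t) dt=2/(2 * 4)=1/4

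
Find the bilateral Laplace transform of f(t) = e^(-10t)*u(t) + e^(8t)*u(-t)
For e^(-10t)*u(t): L = 1/(s + 10), Re(s) > -10
For e^(8t)*u(-t): L = -1/(s-8), Re(s) < 8
Combined: F(s) = 1/(s + 10) - 1/(s-8), -10 < Re(s) < 8

Answer: 1/(s + 10) - 1/(s-8), ROC: -10 < Re(s) < 8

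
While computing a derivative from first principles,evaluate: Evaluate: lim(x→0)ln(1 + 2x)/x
L'Hôpital (0/0): lim 2/(1+2x) / 1=2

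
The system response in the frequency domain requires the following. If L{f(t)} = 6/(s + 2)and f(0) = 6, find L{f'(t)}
L{f'(t)}=s·F(s) - f(0)=6s/(s + 2) - 6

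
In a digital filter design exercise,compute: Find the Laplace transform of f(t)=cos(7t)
L{cos(wt)} = s/(s²+w²)
L{cos(7t)} = s/(s²+49)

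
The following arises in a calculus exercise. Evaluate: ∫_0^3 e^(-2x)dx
Antiderivative: (1/(-2))e^(-2x)
Evaluate: (1/(-2))(e^-6-1)

Answer: (e^-6-1)/(-2)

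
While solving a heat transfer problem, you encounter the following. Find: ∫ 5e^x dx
Since d/dx[e^x]=+ e^x, we get 5e^x + C

Answer: 5e^x + C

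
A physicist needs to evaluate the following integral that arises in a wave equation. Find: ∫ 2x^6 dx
Using power rule: ∫ 2x^6 dx=2/7 x^7 + C=(2/7)x^7 + C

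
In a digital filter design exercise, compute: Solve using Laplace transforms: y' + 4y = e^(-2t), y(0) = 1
Take L: sY - 1+4Y = 1/(s+2)
Y(s+4) = 1/(s+2)+1
Y = 1/((s+2)(s+4))+1/(s+4)
Partial fractions: 1/((s+2)(s+4)) = (1/2)/(s+2) - (1/2)/(s+4)
So Y = (1/2)/(s+2)+(1/2)/(s+4)
Inverse Laplace transform (L^(-1){1/(s+2)} = e^(-2t), L^(-1){1/(s+4)} = e^(-4t)):

Answer: y(t) = (1/2)·e^(-2t)+(1/2)·e^(-4t)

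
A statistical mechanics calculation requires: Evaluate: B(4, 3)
B(x,y)=Γ(x)Γ(y)/Γ(x + y)=(x-1)!(y-1)!/(x + y-1)!
B(4,3)=3!·2!/6!=1/60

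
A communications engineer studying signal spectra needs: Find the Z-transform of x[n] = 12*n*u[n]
Z{n*u[n]} = z/(z-1)^2
By linearity: Z{12*n*u[n]} = 12z/(z-1)^2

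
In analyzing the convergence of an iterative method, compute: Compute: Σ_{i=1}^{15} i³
Using formula: Σ i^3 = [n(n+1)/2]² = [15·16/2]² = 14400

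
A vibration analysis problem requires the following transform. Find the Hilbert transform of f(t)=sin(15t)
The Hilbert transform shifts each frequency component by -pi/2.
H{sin(wt)}=-cos(wt)
With w=15: H{sin(15t)}=-cos(15t)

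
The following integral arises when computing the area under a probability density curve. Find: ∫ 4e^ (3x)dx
Since d/dx[e^(3x)] = 3e^(3x), we get 4/3 e^(3x)+C

Answer: (4/3)e^(3x)+C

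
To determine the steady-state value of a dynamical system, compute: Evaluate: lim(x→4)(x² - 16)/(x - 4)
Factor: (x² - 16)=(x-4)(x+4)
Cancel (x-4): lim(x→4) (x+4)=8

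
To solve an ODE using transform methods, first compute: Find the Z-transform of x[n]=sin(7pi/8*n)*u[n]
Z{sin(w0 * n) * u[n]} = z * sin(w0)/(z^2 - 2z * cos(w0) + 1)
With w0 = 7pi/8: X(z) = z * sin(7pi/8)/(z^2 - 2z * cos(7pi/8) + 1)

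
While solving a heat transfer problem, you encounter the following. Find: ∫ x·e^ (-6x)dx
Integration by parts: u=x, dv=e^(-6x) dx
du=dx, v=e^(-6x)/(-6)
=x·e^(-6x)/(-6) - ∫ e^(-6x)/(-6) dx
=x·e^(-6x)/(-6) - e^(-6x)/36+C

Answer: e^(-6x)(x/(-6)-1/36)+C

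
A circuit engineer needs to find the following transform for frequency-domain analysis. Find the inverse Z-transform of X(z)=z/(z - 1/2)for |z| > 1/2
Standard pair: z/(z-a) <-> a^n * u[n] for causal signals
With a=1/2: x[n]=(1/2)^n * u[n]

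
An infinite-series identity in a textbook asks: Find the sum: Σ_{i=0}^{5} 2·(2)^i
Geometric series: S=a(1 - r^n)/(1 - r)
a=2, r=2, n=6
S=2(1 - 64)/-1=126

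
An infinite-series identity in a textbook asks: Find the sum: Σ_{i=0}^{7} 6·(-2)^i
Geometric series: S = a(1 - r^n)/(1 - r)
a = 6, r = -2, n = 8
S = 6(1 - 256)/3 = -510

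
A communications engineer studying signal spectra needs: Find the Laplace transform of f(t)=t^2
L{t^n}=n!/s^(n+1)
L{t^2}=2!/s^3=2/s^3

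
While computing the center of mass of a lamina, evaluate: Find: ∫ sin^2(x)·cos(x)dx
Let u = sin(x), du = cos(x) dx
∫ u^2 du = u^3/3+C

Answer: sin^3(x)/3+C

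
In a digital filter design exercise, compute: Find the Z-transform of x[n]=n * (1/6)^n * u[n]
Using the property Z{n*a^n*u[n]}=az/(z-a)^2
With a=1/6: X(z)=(1/6)z/(z - 1/6)^2, |z| > 1/6

Answer: (1/6)z/(z - 1/6)^2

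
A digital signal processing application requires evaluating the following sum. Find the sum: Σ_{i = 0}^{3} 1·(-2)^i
Geometric series: S=a(1 - r^n)/(1 - r)
a=1, r=-2, n=4
S=1(1 - 16)/3=-5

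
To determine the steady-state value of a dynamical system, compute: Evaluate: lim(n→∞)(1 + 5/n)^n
This is the definition of e^5: lim(1 + 5/n)^n = e^5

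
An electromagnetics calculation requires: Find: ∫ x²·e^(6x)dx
Integration by parts twice:
First: u = x², dv = e^(6x) dx => x²e^(6x)/6 - (2/6)∫ xe^(6x) dx
Second (∫ xe^(6x) dx): xe^(6x)/6 - e^(6x)/36
Combining: e^(6x)(x²/6 - 2x/36 + 2/216) + C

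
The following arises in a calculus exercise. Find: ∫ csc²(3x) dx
Since d/dx[-cot(3x)]=3csc²(3x), integral=-cot(3x)/3 + C

Answer: (-1/3)cot(3x) + C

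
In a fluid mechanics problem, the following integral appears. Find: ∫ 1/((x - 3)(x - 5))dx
Partial fractions: 1/((x-3)(x-5)) = A/(x-3) + B/(x-5)
A = -1/2, B = 1/2
∫ [-1/2· 1/(x-3) + 1/2· 1/(x-5)] dx
= (1/2)[ln|x-5| - ln|x-3|] + C

Answer: (1/2)·ln|(x-5)/(x-3)| + C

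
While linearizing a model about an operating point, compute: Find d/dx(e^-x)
Chain rule: d/dx[e^u] = e^u · u' where u = -x
u' = -1

Answer: -1·e^-x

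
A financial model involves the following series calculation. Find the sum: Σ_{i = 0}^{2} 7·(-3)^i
Geometric series: S=a(1 - r^n)/(1 - r)
a=7, r=-3, n=3
S=7(1 + 27)/4=49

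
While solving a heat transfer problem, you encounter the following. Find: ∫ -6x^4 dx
Using power rule: ∫ -6x^4 dx = -6/5 x^5+C = (-6/5)x^5+C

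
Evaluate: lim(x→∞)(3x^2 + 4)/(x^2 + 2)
Divide numerator and denominator by x^2:
lim (3 + 4/x^2)/(1 + 2/x^2) = 3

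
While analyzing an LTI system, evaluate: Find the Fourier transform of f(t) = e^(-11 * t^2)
The Fourier transform of a Gaussian e^(-a * t^2) is sqrt(pi/a) * e^(-omega^2/(4a)).
With a = 11: F(omega) = sqrt(pi/11) * e^(-omega^2/44)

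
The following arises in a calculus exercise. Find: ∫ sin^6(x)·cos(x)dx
Let u=sin(x), du=cos(x) dx
∫ u^6 du=u^7/7+C

Answer: sin^7(x)/7+C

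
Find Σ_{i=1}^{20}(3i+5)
= 3·Σ i + 5·20 = 3·210 + 100 = 730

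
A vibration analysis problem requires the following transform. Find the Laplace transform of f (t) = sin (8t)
L{sin(wt)} = w/(s² + w²)
L{sin(8t)} = 8/(s² + 64)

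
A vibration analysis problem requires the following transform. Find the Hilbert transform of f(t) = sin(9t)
The Hilbert transform shifts each frequency component by -pi/2.
H{sin(wt)}=-cos(wt)
With w=9: H{sin(9t)}=-cos(9t)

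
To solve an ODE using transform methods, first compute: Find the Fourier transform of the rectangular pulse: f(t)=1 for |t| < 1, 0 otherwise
F(omega)=integral from -1 to 1 of e^(-j*omega*t) dt
=2*sin(1*omega)/omega=2*sinc(1*omega/pi)

Answer: 2*sin(1*omega)/omega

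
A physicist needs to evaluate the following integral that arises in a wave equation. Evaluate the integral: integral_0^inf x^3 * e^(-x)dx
This is a Gamma integral. Substitute u = 1x:
integral_0^inf x^3 * e^(-x) dx = (1/1^4) integral_0^inf u^3 * e^(-u) du
= Gamma(4)/1^4 = 3!/1^4 = 6/1

Answer: 6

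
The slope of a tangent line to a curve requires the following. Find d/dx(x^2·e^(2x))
Product rule: (fg)'=f'g + fg'
f=x^2, f'=2x
g=e^(2x), g'=2·e^(2x)

Answer: 2x·e^(2x) + 2x^2·e^(2x)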